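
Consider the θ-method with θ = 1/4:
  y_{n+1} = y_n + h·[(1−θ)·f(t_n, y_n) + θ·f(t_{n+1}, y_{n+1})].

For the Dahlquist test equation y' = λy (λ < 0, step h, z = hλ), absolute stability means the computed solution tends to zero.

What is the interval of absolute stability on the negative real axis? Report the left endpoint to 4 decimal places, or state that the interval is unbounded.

Set f=λy, z=hλ:
  y_{n+1} = y_n + z·[3/4·y_n + 1/4·y_{n+1}] ⇒ (1 − 1/4z)y_{n+1} = (1 + 3/4z)y_n
  ⇒ R(z) = (1 + 3/4z)/(1 − 1/4z).

Boundary: |R(x)|=1, x<0.
x=-0.32: |R|=0.7037
R=−1: 1+3/4x = −1+1/4x ⇒ -1/2x=2 ⇒ x=2/(-1/2)=-4.0000
Confirm numerically:
  x=-3.562: |R|=0.88416 <1
  x=-3.545: |R|=0.87939 <1
  x=-3.349: |R|=0.82283 <1
  x=-3.336: |R|=0.81897 <1
  x=-4.397: |R|=1.09456 >1
  x=-4.094: |R|=1.02323 >1
Stable set (-4.0000, 0).

z∈(-4.0000,0).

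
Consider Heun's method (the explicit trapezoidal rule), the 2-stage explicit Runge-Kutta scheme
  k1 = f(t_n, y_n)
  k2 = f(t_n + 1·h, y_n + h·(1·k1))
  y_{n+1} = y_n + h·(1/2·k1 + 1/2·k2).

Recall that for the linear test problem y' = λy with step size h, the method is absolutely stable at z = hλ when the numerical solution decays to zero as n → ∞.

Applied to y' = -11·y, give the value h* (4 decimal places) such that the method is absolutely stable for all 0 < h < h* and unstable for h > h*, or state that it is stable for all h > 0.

(-2.0000,0); λ=-11 ⇒ h* = 0.1818.

Set f=λy, z=hλ:
  order 2, 2-stage ⇒ R(z)=1+z+z^2/2
  (e.g. R(-0.49)=0.63005, |R|=0.63005)

Solve |R(x)|<1 on ℝ⁻.
x=-0.49: |R|=0.6300
|R(-1.29)|=0.5421 |R(-0.83)|=0.5145 |R(-0.74)|=0.5338
Bisect:
  x_lo=-2.7675 |R|=2.0621  x_hi=-0.3886 |R|=0.6869
  mid=-1.57807 |R|=0.66708 →hi
  mid=-2.17281 |R|=1.18774 →lo
  mid=-1.87544 |R|=0.88320 →hi
  mid=-2.02412 |R|=1.02442 →lo
  mid=-1.94978 |R|=0.95104 →hi
  mid=-1.98695 |R|=0.98704 →hi
  mid=-2.00554 |R|=1.00555 →lo
  mid=-1.99625 |R|=0.99625 →hi
  ...
  [-2.00002,-1.99988] ⇒ x*=-2.0000
Interval (-2.0000, 0).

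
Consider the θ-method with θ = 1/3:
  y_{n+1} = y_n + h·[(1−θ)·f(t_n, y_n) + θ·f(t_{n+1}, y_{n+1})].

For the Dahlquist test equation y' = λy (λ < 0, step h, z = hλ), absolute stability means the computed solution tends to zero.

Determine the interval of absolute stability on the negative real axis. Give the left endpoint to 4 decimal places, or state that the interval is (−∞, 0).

z∈(-6.0000,0).

With y'=λy (z=hλ):
  y_{n+1} = y_n + z·[2/3·y_n + 1/3·y_{n+1}] ⇒ (1 − 1/3z)y_{n+1} = (1 + 2/3z)y_n
  Hence R(z) = (1 + 2/3z)/(1 − 1/3z).

Solve |R(x)|<1 on ℝ⁻.
x=-1.13: |R|=0.1792
R=−1: 1+2/3x = −1+1/3x ⇒ -1/3x=2 ⇒ x=2/(-1/3)=-6.0000
Confirm numerically:
  x=-5.853: |R|=0.98340 <1
  x=-5.084: |R|=0.88669 <1
  x=-4.470: |R|=0.79518 <1
  x=-6.432: |R|=1.04580 >1
  x=-6.356: |R|=1.03805 >1
So |R|<1 on (-6.0000, 0).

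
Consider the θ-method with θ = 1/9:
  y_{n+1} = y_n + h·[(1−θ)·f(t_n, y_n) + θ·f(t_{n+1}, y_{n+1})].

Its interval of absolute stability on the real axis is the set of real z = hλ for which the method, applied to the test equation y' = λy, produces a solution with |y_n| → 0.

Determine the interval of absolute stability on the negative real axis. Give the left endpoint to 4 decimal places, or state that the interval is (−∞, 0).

(-2.5714, 0).

Set f=λy, z=hλ:
  y_{n+1} = y_n + z·[8/9·y_n + 1/9·y_{n+1}] ⇒ (1 − 1/9z)y_{n+1} = (1 + 8/9z)y_n
  Hence R(z) = (1 + 8/9z)/(1 − 1/9z).

Find x<0 with |R(x)|<1.
x=-1.12: |R|=0.0040
R=−1: 1+8/9x = −1+1/9x ⇒ -7/9x=2 ⇒ x=2/(-7/9)=-2.5714
Confirm numerically:
  x=-2.541: |R|=0.98154 <1
  x=-1.851: |R|=0.53525 <1
  x=-1.562: |R|=0.33100 <1
  x=-1.409: |R|=0.21827 <1
  x=-3.053: |R|=1.27968 >1
  x=-2.883: |R|=1.18354 >1
  x=-2.786: |R|=1.12744 >1
Interval (-2.5714, 0).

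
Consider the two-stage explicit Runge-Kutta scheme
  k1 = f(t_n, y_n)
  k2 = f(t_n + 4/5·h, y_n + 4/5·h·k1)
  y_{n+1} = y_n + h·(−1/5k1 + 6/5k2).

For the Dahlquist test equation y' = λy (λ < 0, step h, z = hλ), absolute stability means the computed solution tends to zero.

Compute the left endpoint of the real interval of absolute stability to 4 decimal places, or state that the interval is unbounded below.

z* = -1.0417.

Test eqn y'=λy, z=hλ:
  k1=λy_n ⇒ h·k1=z·y_n;  k2=λ(1+4/5z)y_n ⇒ h·k2=z(1+4/5z)y_n
  y_{n+1}/y_n = 1 − 1/5z + 6/5z(1+4/5z) = 1 + z + 24/25z²
  ⇒ R(z) = 1 + z + 24/25z².

Find x<0 with |R(x)|<1.
x=-1.28: |R|=1.2929
R=1: x+24/25x²=0 ⇒ x=−25/24=-1.0417; min R=1−1/(4·24/25)=0.7396>−1
Confirm numerically:
  x=-0.708: |R|=0.77321 <1
  x=-0.685: |R|=0.76546 <1
  x=-0.556: |R|=0.74077 <1
  x=-1.562: |R|=1.78025 >1
  x=-1.520: |R|=1.69798 >1
  x=-1.145: |R|=1.11358 >1
Stable set (-1.0417, 0).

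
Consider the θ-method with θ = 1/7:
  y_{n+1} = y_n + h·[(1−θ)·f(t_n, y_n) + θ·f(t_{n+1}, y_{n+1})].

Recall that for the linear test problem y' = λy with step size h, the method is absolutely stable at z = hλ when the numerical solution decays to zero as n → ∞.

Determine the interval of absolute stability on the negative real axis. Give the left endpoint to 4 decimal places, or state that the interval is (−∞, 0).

(-2.8000, 0).

Test eqn y'=λy, z=hλ:
  y_{n+1} = y_n + z·[6/7·y_n + 1/7·y_{n+1}] ⇒ (1 − 1/7z)y_{n+1} = (1 + 6/7z)y_n
  so R(z) = (1 + 6/7z)/(1 − 1/7z).

Need |R(x)|<1, x<0.
x=-0.93: |R|=0.1791
R=−1: 1+6/7x = −1+1/7x ⇒ -5/7x=2 ⇒ x=2/(-5/7)=-2.8000
Confirm numerically:
  x=-2.127: |R|=0.63131 <1
  x=-2.012: |R|=0.56281 <1
  x=-1.950: |R|=0.52514 <1
  x=-1.479: |R|=0.22102 <1
  x=-3.304: |R|=1.24457 >1
  x=-3.014: |R|=1.10685 >1
Stable set (-2.8000, 0).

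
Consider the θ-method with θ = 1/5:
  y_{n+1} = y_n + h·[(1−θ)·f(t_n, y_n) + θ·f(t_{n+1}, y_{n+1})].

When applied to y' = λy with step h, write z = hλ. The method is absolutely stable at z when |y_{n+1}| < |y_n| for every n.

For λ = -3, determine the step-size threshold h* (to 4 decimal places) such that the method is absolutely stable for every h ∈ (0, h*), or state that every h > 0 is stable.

With y'=λy (z=hλ):
  y_{n+1} = y_n + z·[4/5·y_n + 1/5·y_{n+1}] ⇒ (1 − 1/5z)y_{n+1} = (1 + 4/5z)y_n
  ⇒ R(z) = (1 + 4/5z)/(1 − 1/5z).

Boundary: |R(x)|=1, x<0.
x=-1.41: |R|=0.0998
R=−1: 1+4/5x = −1+1/5x ⇒ -3/5x=2 ⇒ x=2/(-3/5)=-3.3333
Confirm numerically:
  x=-2.784: |R|=0.78828 <1
  x=-2.214: |R|=0.53452 <1
  x=-1.865: |R|=0.35834 <1
  x=-3.721: |R|=1.13336 >1
  x=-3.473: |R|=1.04945 >1
Stable set (-3.3333, 0).

(-3.3333,0); λ=-3 ⇒ h* = (10/3)/3 = 1.1111.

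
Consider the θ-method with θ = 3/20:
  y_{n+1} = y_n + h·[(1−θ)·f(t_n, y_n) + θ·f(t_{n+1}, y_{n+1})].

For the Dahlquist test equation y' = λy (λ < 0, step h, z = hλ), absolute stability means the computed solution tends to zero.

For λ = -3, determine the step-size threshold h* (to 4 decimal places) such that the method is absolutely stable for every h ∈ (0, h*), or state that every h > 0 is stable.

On y'=λy, z=hλ:
  y_{n+1} = y_n + z·[17/20·y_n + 3/20·y_{n+1}] ⇒ (1 − 3/20z)y_{n+1} = (1 + 17/20z)y_n
  so R(z) = (1 + 17/20z)/(1 − 3/20z).

Find x<0 with |R(x)|<1.
x=-1.74: |R|=0.3799
R=−1: 1+17/20x = −1+3/20x ⇒ -7/10x=2 ⇒ x=2/(-7/10)=-2.8571
Confirm numerically:
  x=-2.707: |R|=0.92525 <1
  x=-2.428: |R|=0.77980 <1
  x=-1.596: |R|=0.28772 <1
  x=-1.312: |R|=0.09626 <1
  x=-3.342: |R|=1.22607 >1
  x=-3.120: |R|=1.12534 >1
  x=-3.065: |R|=1.09967 >1
So |R|<1 on (-2.8571, 0).

(-2.8571,0); λ=-3 ⇒ h* = (20/7)/3 = 0.9524.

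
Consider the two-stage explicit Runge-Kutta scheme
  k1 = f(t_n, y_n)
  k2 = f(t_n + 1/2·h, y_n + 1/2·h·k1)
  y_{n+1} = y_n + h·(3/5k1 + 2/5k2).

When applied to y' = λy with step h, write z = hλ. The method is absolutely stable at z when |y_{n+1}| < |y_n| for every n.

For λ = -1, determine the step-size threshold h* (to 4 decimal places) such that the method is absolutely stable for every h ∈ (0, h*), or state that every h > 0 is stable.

With y'=λy (z=hλ):
  k1=λy_n ⇒ h·k1=z·y_n;  k2=λ(1+1/2z)y_n ⇒ h·k2=z(1+1/2z)y_n
  y_{n+1}/y_n = 1 + 3/5z + 2/5z(1+1/2z) = 1 + z + 1/5z²
  ⇒ R(z) = 1 + z + 1/5z².

Solve |R(x)|<1 on ℝ⁻.
x=-0.81: |R|=0.3212
R=1: x+1/5x²=0 ⇒ x=−5=-5.0000; min R=1−1/(4·1/5)=-0.2500>−1
Confirm numerically:
  x=-4.809: |R|=0.81630 <1
  x=-3.074: |R|=0.18410 <1
  x=-2.888: |R|=0.21989 <1
  x=-2.180: |R|=0.22952 <1
  x=-5.396: |R|=1.42736 >1
  x=-5.062: |R|=1.06277 >1
  x=-5.036: |R|=1.03626 >1
So |R|<1 on (-5.0000, 0).

(-5.0000,0); λ=-1 ⇒ h* = (5)/1 = 5.0000.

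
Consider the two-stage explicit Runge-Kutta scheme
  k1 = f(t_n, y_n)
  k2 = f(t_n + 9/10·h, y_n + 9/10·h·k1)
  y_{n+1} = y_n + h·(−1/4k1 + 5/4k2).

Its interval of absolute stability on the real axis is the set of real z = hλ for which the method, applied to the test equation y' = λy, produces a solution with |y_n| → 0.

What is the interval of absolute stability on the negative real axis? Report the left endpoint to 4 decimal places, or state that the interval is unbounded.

z∈(-0.8889,0).

Test eqn y'=λy, z=hλ:
  k1=λy_n ⇒ h·k1=z·y_n;  k2=λ(1+9/10z)y_n ⇒ h·k2=z(1+9/10z)y_n
  y_{n+1}/y_n = 1 − 1/4z + 5/4z(1+9/10z) = 1 + z + 9/8z²
  R(z) = 1 + z + 9/8z².

Need |R(x)|<1, x<0.
x=-1.12: |R|=1.2912
R=1: x+9/8x²=0 ⇒ x=−8/9=-0.8889; min R=1−1/(4·9/8)=0.7778>−1
Confirm numerically:
  x=-0.866: |R|=0.97770 <1
  x=-0.727: |R|=0.86760 <1
  x=-0.480: |R|=0.77920 <1
  x=-0.384: |R|=0.78189 <1
  x=-1.449: |R|=1.91305 >1
  x=-1.129: |R|=1.30497 >1
Stable set (-0.8889, 0).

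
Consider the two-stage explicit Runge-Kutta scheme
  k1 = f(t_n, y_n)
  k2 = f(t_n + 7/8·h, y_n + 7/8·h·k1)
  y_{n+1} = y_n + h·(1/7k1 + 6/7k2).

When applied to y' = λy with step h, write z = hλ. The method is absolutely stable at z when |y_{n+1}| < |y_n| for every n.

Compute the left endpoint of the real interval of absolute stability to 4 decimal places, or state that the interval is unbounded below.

On y'=λy, z=hλ:
  k1=λy_n ⇒ h·k1=z·y_n;  k2=λ(1+7/8z)y_n ⇒ h·k2=z(1+7/8z)y_n
  y_{n+1}/y_n = 1 + 1/7z + 6/7z(1+7/8z) = 1 + z + 3/4z²
  ⇒ R(z) = 1 + z + 3/4z².

Find x<0 with |R(x)|<1.
x=-0.34: |R|=0.7467
R=1: x+3/4x²=0 ⇒ x=−4/3=-1.3333; min R=1−1/(4·3/4)=0.6667>−1
Confirm numerically:
  x=-1.149: |R|=0.84115 <1
  x=-1.073: |R|=0.79050 <1
  x=-0.939: |R|=0.72229 <1
  x=-1.609: |R|=1.33266 >1
  x=-1.541: |R|=1.24001 >1
Stable set (-1.3333, 0).

z* = -1.3333.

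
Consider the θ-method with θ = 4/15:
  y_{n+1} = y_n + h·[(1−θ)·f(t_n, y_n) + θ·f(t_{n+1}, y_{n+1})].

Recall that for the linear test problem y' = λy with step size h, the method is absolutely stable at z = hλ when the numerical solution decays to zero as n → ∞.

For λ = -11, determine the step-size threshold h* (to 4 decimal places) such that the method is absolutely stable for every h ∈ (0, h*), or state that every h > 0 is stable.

Test eqn y'=λy, z=hλ:
  y_{n+1} = y_n + z·[11/15·y_n + 4/15·y_{n+1}] ⇒ (1 − 4/15z)y_{n+1} = (1 + 11/15z)y_n
  R(z) = (1 + 11/15z)/(1 − 4/15z).

Need |R(x)|<1, x<0.
x=-0.53: |R|=0.5356
R=−1: 1+11/15x = −1+4/15x ⇒ -7/15x=2 ⇒ x=2/(-7/15)=-4.2857
Confirm numerically:
  x=-4.197: |R|=0.98046 <1
  x=-4.188: |R|=0.97846 <1
  x=-3.046: |R|=0.68077 <1
  x=-2.040: |R|=0.32124 <1
  x=-4.453: |R|=1.03569 >1
  x=-4.386: |R|=1.02157 >1
Stable set (-4.2857, 0).

(-4.2857,0); λ=-11 ⇒ h* = (30/7)/11 = 0.3896.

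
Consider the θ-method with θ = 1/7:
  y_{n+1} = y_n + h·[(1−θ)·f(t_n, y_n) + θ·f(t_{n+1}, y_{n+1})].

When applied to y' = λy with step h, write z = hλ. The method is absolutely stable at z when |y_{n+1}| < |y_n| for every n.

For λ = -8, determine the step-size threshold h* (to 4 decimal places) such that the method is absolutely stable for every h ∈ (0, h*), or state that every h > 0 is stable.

(-2.8000,0); λ=-8 ⇒ h* = (14/5)/8 = 0.3500.

Set f=λy, z=hλ:
  y_{n+1} = y_n + z·[6/7·y_n + 1/7·y_{n+1}] ⇒ (1 − 1/7z)y_{n+1} = (1 + 6/7z)y_n
  Hence R(z) = (1 + 6/7z)/(1 − 1/7z).

Find x<0 with |R(x)|<1.
x=-0.85: |R|=0.2420
R=−1: 1+6/7x = −1+1/7x ⇒ -5/7x=2 ⇒ x=2/(-5/7)=-2.8000
Confirm numerically:
  x=-2.217: |R|=0.68374 <1
  x=-1.268: |R|=0.07354 <1
  x=-1.176: |R|=0.00685 <1
  x=-2.935: |R|=1.06794 >1
  x=-2.855: |R|=1.02790 >1
So |R|<1 on (-2.8000, 0).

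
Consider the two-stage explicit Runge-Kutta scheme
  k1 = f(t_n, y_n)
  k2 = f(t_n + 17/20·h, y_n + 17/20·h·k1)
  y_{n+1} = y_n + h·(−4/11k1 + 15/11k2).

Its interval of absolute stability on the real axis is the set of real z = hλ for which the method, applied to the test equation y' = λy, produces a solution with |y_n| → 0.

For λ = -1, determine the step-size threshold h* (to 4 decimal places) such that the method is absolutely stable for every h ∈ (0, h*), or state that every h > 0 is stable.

With y'=λy (z=hλ):
  k1=λy_n ⇒ h·k1=z·y_n;  k2=λ(1+17/20z)y_n ⇒ h·k2=z(1+17/20z)y_n
  y_{n+1}/y_n = 1 − 4/11z + 15/11z(1+17/20z) = 1 + z + 51/44z²
  Hence R(z) = 1 + z + 51/44z².

Need |R(x)|<1, x<0.
x=-1.75: |R|=2.7997
R=1: x+51/44x²=0 ⇒ x=−44/51=-0.8627; min R=1−1/(4·51/44)=0.7843>−1
Confirm numerically:
  x=-0.802: |R|=0.94353 <1
  x=-0.710: |R|=0.87430 <1
  x=-0.612: |R|=0.82213 <1
  x=-0.499: |R|=0.78961 <1
  x=-1.170: |R|=1.41668 >1
  x=-0.939: |R|=1.08299 >1
Interval (-0.8627, 0).

(-0.8627,0); λ=-1 ⇒ h* = (44/51)/1 = 0.8627.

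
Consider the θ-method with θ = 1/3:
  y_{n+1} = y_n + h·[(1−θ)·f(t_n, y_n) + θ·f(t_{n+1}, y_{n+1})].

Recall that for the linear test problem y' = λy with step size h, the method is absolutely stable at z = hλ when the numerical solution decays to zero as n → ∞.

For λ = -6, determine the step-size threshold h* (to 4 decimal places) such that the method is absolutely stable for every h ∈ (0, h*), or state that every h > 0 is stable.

(-6.0000,0); λ=-6 ⇒ h* = (6)/6 = 1.0000.

On y'=λy, z=hλ:
  y_{n+1} = y_n + z·[2/3·y_n + 1/3·y_{n+1}] ⇒ (1 − 1/3z)y_{n+1} = (1 + 2/3z)y_n
  so R(z) = (1 + 2/3z)/(1 − 1/3z).

Need |R(x)|<1, x<0.
x=-0.78: |R|=0.3810
R=−1: 1+2/3x = −1+1/3x ⇒ -1/3x=2 ⇒ x=2/(-1/3)=-6.0000
Confirm numerically:
  x=-3.601: |R|=0.63657 <1
  x=-3.443: |R|=0.60314 <1
  x=-2.775: |R|=0.44156 <1
  x=-6.407: |R|=1.04327 >1
  x=-6.157: |R|=1.01715 >1
  x=-6.060: |R|=1.00662 >1
So |R|<1 on (-6.0000, 0).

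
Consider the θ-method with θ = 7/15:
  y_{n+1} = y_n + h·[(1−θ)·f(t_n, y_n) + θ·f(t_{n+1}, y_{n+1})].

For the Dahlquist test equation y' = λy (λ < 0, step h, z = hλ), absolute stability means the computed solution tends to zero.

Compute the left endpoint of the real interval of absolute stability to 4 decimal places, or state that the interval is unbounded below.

On y'=λy, z=hλ:
  y_{n+1} = y_n + z·[8/15·y_n + 7/15·y_{n+1}] ⇒ (1 − 7/15z)y_{n+1} = (1 + 8/15z)y_n
  Hence R(z) = (1 + 8/15z)/(1 − 7/15z).

Find x<0 with |R(x)|<1.
x=-1.55: |R|=0.1006
R=−1: 1+8/15x = −1+7/15x ⇒ -1/15x=2 ⇒ x=2/(-1/15)=-30.0000
Confirm numerically:
  x=-29.406: |R|=0.99731 <1
  x=-28.531: |R|=0.99316 <1
  x=-21.887: |R|=0.95177 <1
  x=-12.407: |R|=0.82726 <1
  x=-30.414: |R|=1.00182 >1
  x=-30.303: |R|=1.00133 >1
  x=-30.287: |R|=1.00126 >1
So |R|<1 on (-30.0000, 0).

left endpoint -30.0000.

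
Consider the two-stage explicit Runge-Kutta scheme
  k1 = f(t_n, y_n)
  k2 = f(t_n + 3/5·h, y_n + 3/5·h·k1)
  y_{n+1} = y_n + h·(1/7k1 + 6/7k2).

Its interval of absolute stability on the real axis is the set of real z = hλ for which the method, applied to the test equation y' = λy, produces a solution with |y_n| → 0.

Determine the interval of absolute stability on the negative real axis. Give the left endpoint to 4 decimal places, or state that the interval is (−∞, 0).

With y'=λy (z=hλ):
  k1=λy_n ⇒ h·k1=z·y_n;  k2=λ(1+3/5z)y_n ⇒ h·k2=z(1+3/5z)y_n
  y_{n+1}/y_n = 1 + 1/7z + 6/7z(1+3/5z) = 1 + z + 18/35z²
  Hence R(z) = 1 + z + 18/35z².

Solve |R(x)|<1 on ℝ⁻.
x=-1.32: |R|=0.5761
R=1: x+18/35x²=0 ⇒ x=−35/18=-1.9444; min R=1−1/(4·18/35)=0.5139>−1
Confirm numerically:
  x=-1.311: |R|=0.57291 <1
  x=-1.170: |R|=0.53401 <1
  x=-1.057: |R|=0.51759 <1
  x=-2.491: |R|=1.70018 >1
  x=-2.204: |R|=1.29420 >1
  x=-2.190: |R|=1.27657 >1
Interval (-1.9444, 0).

z∈(-1.9444,0).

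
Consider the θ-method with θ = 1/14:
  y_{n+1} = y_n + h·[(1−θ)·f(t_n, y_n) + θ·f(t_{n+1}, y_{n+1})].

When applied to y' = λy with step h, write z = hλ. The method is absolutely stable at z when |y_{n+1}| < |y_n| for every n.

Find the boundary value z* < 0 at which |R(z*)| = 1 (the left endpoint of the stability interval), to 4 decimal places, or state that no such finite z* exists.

left endpoint -2.3333.

Test eqn y'=λy, z=hλ:
  y_{n+1} = y_n + z·[13/14·y_n + 1/14·y_{n+1}] ⇒ (1 − 1/14z)y_{n+1} = (1 + 13/14z)y_n
  so R(z) = (1 + 13/14z)/(1 − 1/14z).

Boundary: |R(x)|=1, x<0.
x=-0.37: |R|=0.6395
R=−1: 1+13/14x = −1+1/14x ⇒ -6/7x=2 ⇒ x=2/(-6/7)=-2.3333
Confirm numerically:
  x=-1.079: |R|=0.00179 <1
  x=-1.034: |R|=0.03712 <1
  x=-1.028: |R|=0.04232 <1
  x=-0.972: |R|=0.09110 <1
  x=-2.896: |R|=1.39962 >1
  x=-2.776: |R|=1.31664 >1
So |R|<1 on (-2.3333, 0).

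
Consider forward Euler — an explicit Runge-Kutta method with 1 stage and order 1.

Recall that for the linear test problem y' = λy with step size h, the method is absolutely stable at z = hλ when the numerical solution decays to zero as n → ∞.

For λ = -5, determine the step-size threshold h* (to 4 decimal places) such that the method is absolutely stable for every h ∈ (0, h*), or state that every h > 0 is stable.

(-2.0000,0); λ=-5 ⇒ h* = 0.4000.

Set f=λy, z=hλ:
  order 1, 1-stage ⇒ R(z)=1+z
  (e.g. R(-0.75)=0.25000, |R|=0.25000)

Need |R(x)|<1, x<0.
x=-0.75: |R|=0.2500
|R(-2.2)|=1.2000 |R(-1.43)|=0.4300 |R(-1.01)|=0.0100
Bisect:
  x_lo=-2.5958 |R|=1.5958  x_hi=-0.2876 |R|=0.7124
  mid=-1.44167 |R|=0.44167 →hi
  mid=-2.01872 |R|=1.01872 →lo
  mid=-1.73020 |R|=0.73020 →hi
  mid=-1.87446 |R|=0.87446 →hi
  mid=-1.94659 |R|=0.94659 →hi
  mid=-1.98266 |R|=0.98266 →hi
  mid=-2.00069 |R|=1.00069 →lo
  mid=-1.99167 |R|=0.99167 →hi
  mid=-1.99618 |R|=0.99618 →hi
  mid=-1.99844 |R|=0.99844 →hi
  ...
  [-2.00013,-1.99999] ⇒ x*=-2.0000
Interval (-2.0000, 0).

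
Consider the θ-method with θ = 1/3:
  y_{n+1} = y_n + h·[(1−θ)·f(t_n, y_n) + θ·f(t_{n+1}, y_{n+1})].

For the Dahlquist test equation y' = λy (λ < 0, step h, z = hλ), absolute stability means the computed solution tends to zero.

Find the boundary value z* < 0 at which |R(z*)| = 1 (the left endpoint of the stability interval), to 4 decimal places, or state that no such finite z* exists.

left endpoint -6.0000.

With y'=λy (z=hλ):
  y_{n+1} = y_n + z·[2/3·y_n + 1/3·y_{n+1}] ⇒ (1 − 1/3z)y_{n+1} = (1 + 2/3z)y_n
  so R(z) = (1 + 2/3z)/(1 − 1/3z).

Boundary: |R(x)|=1, x<0.
x=-1.42: |R|=0.0362
R=−1: 1+2/3x = −1+1/3x ⇒ -1/3x=2 ⇒ x=2/(-1/3)=-6.0000
Confirm numerically:
  x=-4.735: |R|=0.83646 <1
  x=-4.117: |R|=0.73542 <1
  x=-4.104: |R|=0.73311 <1
  x=-3.783: |R|=0.67315 <1
  x=-6.526: |R|=1.05522 >1
  x=-6.328: |R|=1.03516 >1
  x=-6.142: |R|=1.01553 >1
Interval (-6.0000, 0).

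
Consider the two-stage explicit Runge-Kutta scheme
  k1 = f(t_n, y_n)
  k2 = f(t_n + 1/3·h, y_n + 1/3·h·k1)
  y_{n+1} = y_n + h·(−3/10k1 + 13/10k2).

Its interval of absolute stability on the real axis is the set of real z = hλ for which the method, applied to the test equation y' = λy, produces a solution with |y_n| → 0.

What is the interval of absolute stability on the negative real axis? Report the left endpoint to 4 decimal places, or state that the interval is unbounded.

With y'=λy (z=hλ):
  k1=λy_n ⇒ h·k1=z·y_n;  k2=λ(1+1/3z)y_n ⇒ h·k2=z(1+1/3z)y_n
  y_{n+1}/y_n = 1 − 3/10z + 13/10z(1+1/3z) = 1 + z + 13/30z²
  Hence R(z) = 1 + z + 13/30z².

Need |R(x)|<1, x<0.
x=-0.85: |R|=0.4631
R=1: x+13/30x²=0 ⇒ x=−30/13=-2.3077; min R=1−1/(4·13/30)=0.4231>−1
Confirm numerically:
  x=-2.097: |R|=0.80854 <1
  x=-1.992: |R|=0.72749 <1
  x=-1.506: |R|=0.47682 <1
  x=-2.895: |R|=1.73678 >1
  x=-2.734: |R|=1.50506 >1
  x=-2.430: |R|=1.12879 >1
Stable set (-2.3077, 0).

(-2.3077, 0).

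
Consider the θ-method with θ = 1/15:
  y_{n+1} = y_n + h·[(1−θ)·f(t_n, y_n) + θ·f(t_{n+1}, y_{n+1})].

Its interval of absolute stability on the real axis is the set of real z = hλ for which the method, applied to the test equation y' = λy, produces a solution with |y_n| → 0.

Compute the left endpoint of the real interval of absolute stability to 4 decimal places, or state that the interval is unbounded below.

z* = -2.3077.

Set f=λy, z=hλ:
  y_{n+1} = y_n + z·[14/15·y_n + 1/15·y_{n+1}] ⇒ (1 − 1/15z)y_{n+1} = (1 + 14/15z)y_n
  so R(z) = (1 + 14/15z)/(1 − 1/15z).

Need |R(x)|<1, x<0.
x=-1.11: |R|=0.0335
R=−1: 1+14/15x = −1+1/15x ⇒ -13/15x=2 ⇒ x=2/(-13/15)=-2.3077
Confirm numerically:
  x=-1.492: |R|=0.35702 <1
  x=-1.279: |R|=0.17851 <1
  x=-1.145: |R|=0.06380 <1
  x=-2.765: |R|=1.33465 >1
  x=-2.700: |R|=1.28814 >1
  x=-2.641: |R|=1.24562 >1
Stable set (-2.3077, 0).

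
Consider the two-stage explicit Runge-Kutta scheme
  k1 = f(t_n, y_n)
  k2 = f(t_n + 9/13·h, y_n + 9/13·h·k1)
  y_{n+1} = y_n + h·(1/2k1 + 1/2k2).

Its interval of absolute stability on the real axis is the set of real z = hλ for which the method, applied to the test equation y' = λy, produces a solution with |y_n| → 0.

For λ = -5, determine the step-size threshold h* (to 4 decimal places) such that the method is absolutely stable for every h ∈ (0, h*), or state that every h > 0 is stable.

(-2.8889,0); λ=-5 ⇒ h* = (26/9)/5 = 0.5778.

Set f=λy, z=hλ:
  k1=λy_n ⇒ h·k1=z·y_n;  k2=λ(1+9/13z)y_n ⇒ h·k2=z(1+9/13z)y_n
  y_{n+1}/y_n = 1 + 1/2z + 1/2z(1+9/13z) = 1 + z + 9/26z²
  Hence R(z) = 1 + z + 9/26z².

Boundary: |R(x)|=1, x<0.
x=-0.7: |R|=0.4696
R=1: x+9/26x²=0 ⇒ x=−26/9=-2.8889; min R=1−1/(4·9/26)=0.2778>−1
Confirm numerically:
  x=-2.504: |R|=0.66639 <1
  x=-2.228: |R|=0.49030 <1
  x=-1.230: |R|=0.29370 <1
  x=-1.215: |R|=0.29600 <1
  x=-3.414: |R|=1.62056 >1
  x=-3.012: |R|=1.12836 >1
Stable set (-2.8889, 0).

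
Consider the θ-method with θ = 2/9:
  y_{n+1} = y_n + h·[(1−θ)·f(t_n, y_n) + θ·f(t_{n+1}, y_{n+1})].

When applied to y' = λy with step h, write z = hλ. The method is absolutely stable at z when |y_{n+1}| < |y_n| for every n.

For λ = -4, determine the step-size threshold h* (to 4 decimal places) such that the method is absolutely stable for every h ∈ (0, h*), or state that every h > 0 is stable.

Set f=λy, z=hλ:
  y_{n+1} = y_n + z·[7/9·y_n + 2/9·y_{n+1}] ⇒ (1 − 2/9z)y_{n+1} = (1 + 7/9z)y_n
  ⇒ R(z) = (1 + 7/9z)/(1 − 2/9z).

Find x<0 with |R(x)|<1.
x=-0.83: |R|=0.2992
R=−1: 1+7/9x = −1+2/9x ⇒ -5/9x=2 ⇒ x=2/(-5/9)=-3.6000
Confirm numerically:
  x=-3.575: |R|=0.99226 <1
  x=-2.449: |R|=0.58591 <1
  x=-2.334: |R|=0.53687 <1
  x=-4.122: |R|=1.15136 >1
  x=-4.065: |R|=1.13573 >1
  x=-3.901: |R|=1.08957 >1
So |R|<1 on (-3.6000, 0).

(-3.6000,0); λ=-4 ⇒ h* = (18/5)/4 = 0.9000.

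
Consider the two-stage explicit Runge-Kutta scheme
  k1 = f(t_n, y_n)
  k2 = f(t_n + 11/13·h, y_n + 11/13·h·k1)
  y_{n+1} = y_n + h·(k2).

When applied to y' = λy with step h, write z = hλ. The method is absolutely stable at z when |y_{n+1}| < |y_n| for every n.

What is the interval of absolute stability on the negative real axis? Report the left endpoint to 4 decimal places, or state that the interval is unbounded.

z∈(-1.1818,0).

Set f=λy, z=hλ:
  k1=λy_n ⇒ h·k1=z·y_n;  k2=λ(1+11/13z)y_n ⇒ h·k2=z(1+11/13z)y_n
  y_{n+1}/y_n = 1 + z(1+11/13z) = 1 + z + 11/13z²
  so R(z) = 1 + z + 11/13z².

Find x<0 with |R(x)|<1.
x=-1.05: |R|=0.8829
R=1: x+11/13x²=0 ⇒ x=−13/11=-1.1818; min R=1−1/(4·11/13)=0.7045>−1
Confirm numerically:
  x=-0.722: |R|=0.71909 <1
  x=-0.687: |R|=0.71236 <1
  x=-0.651: |R|=0.70760 <1
  x=-0.523: |R|=0.70845 <1
  x=-1.424: |R|=1.29181 >1
  x=-1.399: |R|=1.25709 >1
Interval (-1.1818, 0).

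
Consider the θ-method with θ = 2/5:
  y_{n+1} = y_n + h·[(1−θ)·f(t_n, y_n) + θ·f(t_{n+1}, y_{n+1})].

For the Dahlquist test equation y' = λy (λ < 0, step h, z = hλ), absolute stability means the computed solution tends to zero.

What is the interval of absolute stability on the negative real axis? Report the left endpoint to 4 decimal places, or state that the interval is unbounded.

(-10.0000, 0).

Test eqn y'=λy, z=hλ:
  y_{n+1} = y_n + z·[3/5·y_n + 2/5·y_{n+1}] ⇒ (1 − 2/5z)y_{n+1} = (1 + 3/5z)y_n
  R(z) = (1 + 3/5z)/(1 − 2/5z).

Boundary: |R(x)|=1, x<0.
x=-1.22: |R|=0.1801
R=−1: 1+3/5x = −1+2/5x ⇒ -1/5x=2 ⇒ x=2/(-1/5)=-10.0000
Confirm numerically:
  x=-8.758: |R|=0.94484 <1
  x=-6.099: |R|=0.77317 <1
  x=-5.444: |R|=0.71324 <1
  x=-4.005: |R|=0.53920 <1
  x=-10.593: |R|=1.02265 >1
  x=-10.024: |R|=1.00096 >1
So |R|<1 on (-10.0000, 0).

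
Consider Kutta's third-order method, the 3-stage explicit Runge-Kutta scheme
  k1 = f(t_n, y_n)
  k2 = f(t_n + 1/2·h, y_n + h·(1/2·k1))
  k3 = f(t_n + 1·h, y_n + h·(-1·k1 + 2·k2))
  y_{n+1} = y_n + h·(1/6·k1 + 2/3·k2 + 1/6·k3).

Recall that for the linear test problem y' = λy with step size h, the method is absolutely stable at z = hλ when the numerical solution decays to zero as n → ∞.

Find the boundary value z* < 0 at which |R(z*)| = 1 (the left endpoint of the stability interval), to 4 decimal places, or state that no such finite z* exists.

z* = -2.5127.

Set f=λy, z=hλ:
  order 3, 3-stage ⇒ R(z)=1+z+z^2/2+z^3/6
  (e.g. R(-0.94)=0.36337, |R|=0.36337)

Solve |R(x)|<1 on ℝ⁻.
x=-0.94: |R|=0.3634
|R(-2)|=0.3333 |R(-1.52)|=0.0499 |R(-0.85)|=0.4089
Bisect:
  x_lo=-2.9924 |R|=1.9812  x_hi=-0.1526 |R|=0.8584
  mid=-1.57253 |R|=0.01579 →hi
  mid=-2.28249 |R|=0.65948 →hi
  mid=-2.63747 |R|=1.21715 →lo
  mid=-2.45998 |R|=0.91532 →hi
  mid=-2.54872 |R|=1.06014 →lo
  mid=-2.50435 |R|=0.98625 →hi
  mid=-2.52653 |R|=1.02282 →lo
  mid=-2.51544 |R|=1.00444 →lo
  mid=-2.50989 |R|=0.99532 →hi
  mid=-2.51267 |R|=0.99987 →hi
  ...
  [-2.51284,-2.51267] ⇒ x*=-2.5127
So |R|<1 on (-2.5127, 0).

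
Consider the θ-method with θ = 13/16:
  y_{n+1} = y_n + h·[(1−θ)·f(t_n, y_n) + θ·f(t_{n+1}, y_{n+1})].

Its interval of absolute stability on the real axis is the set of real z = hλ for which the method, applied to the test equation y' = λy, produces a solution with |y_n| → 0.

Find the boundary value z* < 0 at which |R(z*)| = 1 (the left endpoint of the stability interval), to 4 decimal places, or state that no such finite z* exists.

With y'=λy (z=hλ):
  y_{n+1} = y_n + z·[3/16·y_n + 13/16·y_{n+1}] ⇒ (1 − 13/16z)y_{n+1} = (1 + 3/16z)y_n
  ⇒ R(z) = (1 + 3/16z)/(1 − 13/16z).

Find x<0 with |R(x)|<1.
x=-0.8: |R|=0.5152
x=-2: |R|=0.2381
x=-10: |R|=0.0959
x=-100: |R|=0.2158
θ=13/16≥1/2 ⇒ |1+3/16x|<|1−13/16x| ∀x<0 ⇒ interval (−∞,0).

unbounded; (−∞, 0).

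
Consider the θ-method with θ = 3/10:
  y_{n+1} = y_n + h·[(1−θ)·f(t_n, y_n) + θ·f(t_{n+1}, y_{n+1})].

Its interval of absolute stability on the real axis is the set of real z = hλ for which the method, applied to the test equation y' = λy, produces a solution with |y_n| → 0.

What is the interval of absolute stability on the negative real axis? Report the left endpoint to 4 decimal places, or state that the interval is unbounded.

z∈(-5.0000,0).

Test eqn y'=λy, z=hλ:
  y_{n+1} = y_n + z·[7/10·y_n + 3/10·y_{n+1}] ⇒ (1 − 3/10z)y_{n+1} = (1 + 7/10z)y_n
  Hence R(z) = (1 + 7/10z)/(1 − 3/10z).

Need |R(x)|<1, x<0.
x=-1.23: |R|=0.1015
R=−1: 1+7/10x = −1+3/10x ⇒ -2/5x=2 ⇒ x=2/(-2/5)=-5.0000
Confirm numerically:
  x=-3.777: |R|=0.77066 <1
  x=-2.467: |R|=0.41773 <1
  x=-2.136: |R|=0.30180 <1
  x=-5.542: |R|=1.08142 >1
  x=-5.463: |R|=1.07018 >1
  x=-5.099: |R|=1.01565 >1
So |R|<1 on (-5.0000, 0).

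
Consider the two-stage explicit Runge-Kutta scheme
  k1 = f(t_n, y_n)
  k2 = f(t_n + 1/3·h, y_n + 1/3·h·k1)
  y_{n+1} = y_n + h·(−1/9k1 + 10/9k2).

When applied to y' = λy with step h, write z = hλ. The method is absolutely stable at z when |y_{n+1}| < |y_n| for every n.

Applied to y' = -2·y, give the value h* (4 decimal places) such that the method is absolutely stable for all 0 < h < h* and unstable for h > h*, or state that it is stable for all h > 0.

On y'=λy, z=hλ:
  k1=λy_n ⇒ h·k1=z·y_n;  k2=λ(1+1/3z)y_n ⇒ h·k2=z(1+1/3z)y_n
  y_{n+1}/y_n = 1 − 1/9z + 10/9z(1+1/3z) = 1 + z + 10/27z²
  R(z) = 1 + z + 10/27z².

Boundary: |R(x)|=1, x<0.
x=-1.12: |R|=0.3446
R=1: x+10/27x²=0 ⇒ x=−27/10=-2.7000; min R=1−1/(4·10/27)=0.3250>−1
Confirm numerically:
  x=-2.556: |R|=0.86368 <1
  x=-2.481: |R|=0.79876 <1
  x=-1.227: |R|=0.33060 <1
  x=-2.899: |R|=1.21367 >1
  x=-2.887: |R|=1.19995 >1
Interval (-2.7000, 0).

(-2.7000,0); λ=-2 ⇒ h* = (27/10)/2 = 1.3500.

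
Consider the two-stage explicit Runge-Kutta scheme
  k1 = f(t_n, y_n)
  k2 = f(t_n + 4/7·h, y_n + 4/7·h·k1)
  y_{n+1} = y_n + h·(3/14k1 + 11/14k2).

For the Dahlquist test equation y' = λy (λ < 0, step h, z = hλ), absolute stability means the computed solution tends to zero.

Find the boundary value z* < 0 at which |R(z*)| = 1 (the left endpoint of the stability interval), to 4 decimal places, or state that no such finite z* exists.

Test eqn y'=λy, z=hλ:
  k1=λy_n ⇒ h·k1=z·y_n;  k2=λ(1+4/7z)y_n ⇒ h·k2=z(1+4/7z)y_n
  y_{n+1}/y_n = 1 + 3/14z + 11/14z(1+4/7z) = 1 + z + 22/49z²
  ⇒ R(z) = 1 + z + 22/49z².

Boundary: |R(x)|=1, x<0.
x=-1.37: |R|=0.4727
R=1: x+22/49x²=0 ⇒ x=−49/22=-2.2273; min R=1−1/(4·22/49)=0.4432>−1
Confirm numerically:
  x=-1.686: |R|=0.59027 <1
  x=-1.453: |R|=0.49489 <1
  x=-1.073: |R|=0.44392 <1
  x=-2.438: |R|=1.23066 >1
  x=-2.417: |R|=1.20589 >1
So |R|<1 on (-2.2273, 0).

left endpoint -2.2273.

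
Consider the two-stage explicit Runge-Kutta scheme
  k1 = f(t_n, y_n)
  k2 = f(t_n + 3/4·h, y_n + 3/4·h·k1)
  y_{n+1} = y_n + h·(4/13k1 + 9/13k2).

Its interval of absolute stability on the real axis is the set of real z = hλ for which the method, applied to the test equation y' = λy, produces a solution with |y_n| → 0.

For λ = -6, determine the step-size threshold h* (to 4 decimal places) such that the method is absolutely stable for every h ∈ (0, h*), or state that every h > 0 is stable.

With y'=λy (z=hλ):
  k1=λy_n ⇒ h·k1=z·y_n;  k2=λ(1+3/4z)y_n ⇒ h·k2=z(1+3/4z)y_n
  y_{n+1}/y_n = 1 + 4/13z + 9/13z(1+3/4z) = 1 + z + 27/52z²
  Hence R(z) = 1 + z + 27/52z².

Find x<0 with |R(x)|<1.
x=-1.43: |R|=0.6318
R=1: x+27/52x²=0 ⇒ x=−52/27=-1.9259; min R=1−1/(4·27/52)=0.5185>−1
Confirm numerically:
  x=-1.762: |R|=0.85003 <1
  x=-1.489: |R|=0.66220 <1
  x=-0.807: |R|=0.53115 <1
  x=-2.402: |R|=1.59376 >1
  x=-2.396: |R|=1.58481 >1
  x=-2.373: |R|=1.55086 >1
So |R|<1 on (-1.9259, 0).

(-1.9259,0); λ=-6 ⇒ h* = (52/27)/6 = 0.3210.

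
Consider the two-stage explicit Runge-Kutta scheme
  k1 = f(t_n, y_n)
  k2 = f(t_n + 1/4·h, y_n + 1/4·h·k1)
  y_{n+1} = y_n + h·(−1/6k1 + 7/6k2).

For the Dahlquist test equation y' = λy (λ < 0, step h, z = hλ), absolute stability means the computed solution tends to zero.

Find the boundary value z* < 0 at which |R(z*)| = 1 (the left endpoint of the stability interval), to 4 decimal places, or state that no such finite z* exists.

left endpoint -3.4286.

Test eqn y'=λy, z=hλ:
  k1=λy_n ⇒ h·k1=z·y_n;  k2=λ(1+1/4z)y_n ⇒ h·k2=z(1+1/4z)y_n
  y_{n+1}/y_n = 1 − 1/6z + 7/6z(1+1/4z) = 1 + z + 7/24z²
  so R(z) = 1 + z + 7/24z².

Solve |R(x)|<1 on ℝ⁻.
x=-1.65: |R|=0.1441
R=1: x+7/24x²=0 ⇒ x=−24/7=-3.4286; min R=1−1/(4·7/24)=0.1429>−1
Confirm numerically:
  x=-3.245: |R|=0.82626 <1
  x=-3.113: |R|=0.71347 <1
  x=-2.170: |R|=0.20343 <1
  x=-2.069: |R|=0.17956 <1
  x=-4.025: |R|=1.70018 >1
  x=-3.783: |R|=1.39107 >1
Stable set (-3.4286, 0).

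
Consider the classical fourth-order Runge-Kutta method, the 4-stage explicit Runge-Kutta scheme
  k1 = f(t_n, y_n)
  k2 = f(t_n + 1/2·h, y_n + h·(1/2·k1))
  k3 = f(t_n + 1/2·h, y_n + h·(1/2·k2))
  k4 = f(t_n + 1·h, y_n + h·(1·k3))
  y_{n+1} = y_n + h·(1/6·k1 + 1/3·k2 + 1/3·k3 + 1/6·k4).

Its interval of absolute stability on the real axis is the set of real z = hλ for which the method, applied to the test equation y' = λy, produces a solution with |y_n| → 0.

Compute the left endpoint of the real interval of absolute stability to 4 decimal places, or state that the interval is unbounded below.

Set f=λy, z=hλ:
  order 4, 4-stage ⇒ R(z)=1+z+z^2/2+z^3/6+z^4/24
  (e.g. R(-0.81)=0.44741, |R|=0.44741)

Boundary: |R(x)|=1, x<0.
x=-0.81: |R|=0.4474
|R(-2.12)|=0.3808 |R(-1.43)|=0.2793 |R(-1.38)|=0.2853
Bisect:
  x_lo=-3.5990 |R|=3.0984  x_hi=-0.3910 |R|=0.6765
  mid=-1.99496 |R|=0.33167 →hi
  mid=-2.79696 |R|=1.01773 →lo
  mid=-2.39596 |R|=0.55508 →hi
  mid=-2.59646 |R|=0.75068 →hi
  mid=-2.69671 |R|=0.87446 →hi
  mid=-2.74684 |R|=0.94355 →hi
  mid=-2.77190 |R|=0.97999 →hi
  mid=-2.78443 |R|=0.99870 →hi
  mid=-2.79070 |R|=1.00818 →lo
  mid=-2.78756 |R|=1.00343 →lo
  ...
  [-2.78541,-2.78521] ⇒ x*=-2.7853
Stable set (-2.7853, 0).

z* = -2.7853.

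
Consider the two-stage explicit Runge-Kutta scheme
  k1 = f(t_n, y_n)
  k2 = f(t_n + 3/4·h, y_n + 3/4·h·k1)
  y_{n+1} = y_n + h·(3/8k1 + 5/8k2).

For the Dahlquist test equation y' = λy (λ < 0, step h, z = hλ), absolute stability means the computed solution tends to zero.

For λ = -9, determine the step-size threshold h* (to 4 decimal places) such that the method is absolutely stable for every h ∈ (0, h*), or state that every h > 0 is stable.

(-2.1333,0); λ=-9 ⇒ h* = (32/15)/9 = 0.2370.

With y'=λy (z=hλ):
  k1=λy_n ⇒ h·k1=z·y_n;  k2=λ(1+3/4z)y_n ⇒ h·k2=z(1+3/4z)y_n
  y_{n+1}/y_n = 1 + 3/8z + 5/8z(1+3/4z) = 1 + z + 15/32z²
  R(z) = 1 + z + 15/32z².

Find x<0 with |R(x)|<1.
x=-0.75: |R|=0.5137
R=1: x+15/32x²=0 ⇒ x=−32/15=-2.1333; min R=1−1/(4·15/32)=0.4667>−1
Confirm numerically:
  x=-1.744: |R|=0.68172 <1
  x=-1.068: |R|=0.46667 <1
  x=-1.026: |R|=0.46744 <1
  x=-0.910: |R|=0.47817 <1
  x=-2.542: |R|=1.48695 >1
  x=-2.218: |R|=1.08803 >1
Interval (-2.1333, 0).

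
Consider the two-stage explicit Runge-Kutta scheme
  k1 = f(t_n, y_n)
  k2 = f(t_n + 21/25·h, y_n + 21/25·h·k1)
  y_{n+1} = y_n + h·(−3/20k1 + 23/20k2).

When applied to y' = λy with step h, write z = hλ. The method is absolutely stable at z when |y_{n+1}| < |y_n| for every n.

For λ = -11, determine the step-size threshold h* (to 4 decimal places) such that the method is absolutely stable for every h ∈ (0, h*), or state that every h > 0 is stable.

Set f=λy, z=hλ:
  k1=λy_n ⇒ h·k1=z·y_n;  k2=λ(1+21/25z)y_n ⇒ h·k2=z(1+21/25z)y_n
  y_{n+1}/y_n = 1 − 3/20z + 23/20z(1+21/25z) = 1 + z + 483/500z²
  R(z) = 1 + z + 483/500z².

Find x<0 with |R(x)|<1.
x=-1.7: |R|=2.0917
R=1: x+483/500x²=0 ⇒ x=−500/483=-1.0352; min R=1−1/(4·483/500)=0.7412>−1
Confirm numerically:
  x=-0.984: |R|=0.95134 <1
  x=-0.930: |R|=0.90549 <1
  x=-0.709: |R|=0.77659 <1
  x=-1.552: |R|=1.77481 >1
  x=-1.317: |R|=1.35852 >1
So |R|<1 on (-1.0352, 0).

(-1.0352,0); λ=-11 ⇒ h* = (500/483)/11 = 0.0941.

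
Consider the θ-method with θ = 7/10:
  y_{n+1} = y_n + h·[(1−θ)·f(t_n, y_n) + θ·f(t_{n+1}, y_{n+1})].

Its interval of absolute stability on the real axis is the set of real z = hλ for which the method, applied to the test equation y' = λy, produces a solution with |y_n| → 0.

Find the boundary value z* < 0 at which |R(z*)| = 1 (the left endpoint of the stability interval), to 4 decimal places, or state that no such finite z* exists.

interval (−∞, 0).

Test eqn y'=λy, z=hλ:
  y_{n+1} = y_n + z·[3/10·y_n + 7/10·y_{n+1}] ⇒ (1 − 7/10z)y_{n+1} = (1 + 3/10z)y_n
  ⇒ R(z) = (1 + 3/10z)/(1 − 7/10z).

Need |R(x)|<1, x<0.
x=-0.45: |R|=0.6578
x=-2: |R|=0.1667
x=-10: |R|=0.2500
x=-100: |R|=0.4085
θ=7/10≥1/2 ⇒ |1+3/10x|<|1−7/10x| ∀x<0 ⇒ unbounded interval.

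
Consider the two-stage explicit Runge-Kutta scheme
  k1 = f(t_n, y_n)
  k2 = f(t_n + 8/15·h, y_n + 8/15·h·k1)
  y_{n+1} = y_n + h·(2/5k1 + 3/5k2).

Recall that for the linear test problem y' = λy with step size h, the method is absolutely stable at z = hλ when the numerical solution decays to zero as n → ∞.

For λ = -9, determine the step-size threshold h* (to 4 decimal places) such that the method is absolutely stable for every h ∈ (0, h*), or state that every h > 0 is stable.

(-3.1250,0); λ=-9 ⇒ h* = (25/8)/9 = 0.3472.

Test eqn y'=λy, z=hλ:
  k1=λy_n ⇒ h·k1=z·y_n;  k2=λ(1+8/15z)y_n ⇒ h·k2=z(1+8/15z)y_n
  y_{n+1}/y_n = 1 + 2/5z + 3/5z(1+8/15z) = 1 + z + 8/25z²
  Hence R(z) = 1 + z + 8/25z².

Find x<0 with |R(x)|<1.
x=-0.66: |R|=0.4794
R=1: x+8/25x²=0 ⇒ x=−25/8=-3.1250; min R=1−1/(4·8/25)=0.2188>−1
Confirm numerically:
  x=-2.685: |R|=0.62195 <1
  x=-2.482: |R|=0.48930 <1
  x=-2.038: |R|=0.29110 <1
  x=-3.389: |R|=1.28630 >1
  x=-3.240: |R|=1.11923 >1
  x=-3.189: |R|=1.06531 >1
Stable set (-3.1250, 0).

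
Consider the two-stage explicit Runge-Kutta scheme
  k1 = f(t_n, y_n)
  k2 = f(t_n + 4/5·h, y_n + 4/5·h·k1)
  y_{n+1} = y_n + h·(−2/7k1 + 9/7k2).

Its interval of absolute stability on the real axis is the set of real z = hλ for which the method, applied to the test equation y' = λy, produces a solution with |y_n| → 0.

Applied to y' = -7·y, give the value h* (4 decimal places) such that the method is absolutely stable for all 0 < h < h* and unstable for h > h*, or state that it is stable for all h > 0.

(-0.9722,0); λ=-7 ⇒ h* = (35/36)/7 = 0.1389.

On y'=λy, z=hλ:
  k1=λy_n ⇒ h·k1=z·y_n;  k2=λ(1+4/5z)y_n ⇒ h·k2=z(1+4/5z)y_n
  y_{n+1}/y_n = 1 − 2/7z + 9/7z(1+4/5z) = 1 + z + 36/35z²
  R(z) = 1 + z + 36/35z².

Boundary: |R(x)|=1, x<0.
x=-0.76: |R|=0.8341
R=1: x+36/35x²=0 ⇒ x=−35/36=-0.9722; min R=1−1/(4·36/35)=0.7569>−1
Confirm numerically:
  x=-0.862: |R|=0.90227 <1
  x=-0.554: |R|=0.76169 <1
  x=-0.456: |R|=0.75788 <1
  x=-1.484: |R|=1.78118 >1
  x=-1.450: |R|=1.71257 >1
So |R|<1 on (-0.9722, 0).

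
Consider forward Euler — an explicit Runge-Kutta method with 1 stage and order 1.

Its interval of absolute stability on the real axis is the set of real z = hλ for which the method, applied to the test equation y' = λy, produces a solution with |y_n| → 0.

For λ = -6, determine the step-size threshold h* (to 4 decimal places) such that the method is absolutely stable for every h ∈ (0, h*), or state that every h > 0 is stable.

On y'=λy, z=hλ:
  order 1, 1-stage ⇒ R(z)=1+z
  (e.g. R(-1.46)=-0.46000, |R|=0.46000)

Need |R(x)|<1, x<0.
x=-1.46: |R|=0.4600
|R(-2.34)|=1.3400 |R(-2.06)|=1.0600 |R(-1.31)|=0.3100
Bisect:
  x_lo=-2.7821 |R|=1.7821  x_hi=-0.3759 |R|=0.6241
  mid=-1.57902 |R|=0.57902 →hi
  mid=-2.18058 |R|=1.18058 →lo
  mid=-1.87980 |R|=0.87980 →hi
  mid=-2.03019 |R|=1.03019 →lo
  mid=-1.95500 |R|=0.95500 →hi
  mid=-1.99259 |R|=0.99259 →hi
  mid=-2.01139 |R|=1.01139 →lo
  ...
  [-2.00008,-1.99994] ⇒ x*=-2.0000
Stable set (-2.0000, 0).

(-2.0000,0); λ=-6 ⇒ h* = 0.3333.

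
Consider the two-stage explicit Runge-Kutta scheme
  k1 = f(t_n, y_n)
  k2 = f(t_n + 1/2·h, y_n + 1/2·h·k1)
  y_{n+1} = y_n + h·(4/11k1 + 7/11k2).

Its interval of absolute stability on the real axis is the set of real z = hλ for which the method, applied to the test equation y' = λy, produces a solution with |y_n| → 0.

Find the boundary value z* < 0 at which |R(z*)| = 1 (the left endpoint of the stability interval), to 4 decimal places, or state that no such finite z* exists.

left endpoint -3.1429.

Test eqn y'=λy, z=hλ:
  k1=λy_n ⇒ h·k1=z·y_n;  k2=λ(1+1/2z)y_n ⇒ h·k2=z(1+1/2z)y_n
  y_{n+1}/y_n = 1 + 4/11z + 7/11z(1+1/2z) = 1 + z + 7/22z²
  ⇒ R(z) = 1 + z + 7/22z².

Boundary: |R(x)|=1, x<0.
x=-0.78: |R|=0.4136
R=1: x+7/22x²=0 ⇒ x=−22/7=-3.1429; min R=1−1/(4·7/22)=0.2143>−1
Confirm numerically:
  x=-3.060: |R|=0.91933 <1
  x=-2.734: |R|=0.64433 <1
  x=-2.150: |R|=0.32080 <1
  x=-2.030: |R|=0.28120 <1
  x=-3.532: |R|=1.43733 >1
  x=-3.487: |R|=1.38183 >1
Interval (-3.1429, 0).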